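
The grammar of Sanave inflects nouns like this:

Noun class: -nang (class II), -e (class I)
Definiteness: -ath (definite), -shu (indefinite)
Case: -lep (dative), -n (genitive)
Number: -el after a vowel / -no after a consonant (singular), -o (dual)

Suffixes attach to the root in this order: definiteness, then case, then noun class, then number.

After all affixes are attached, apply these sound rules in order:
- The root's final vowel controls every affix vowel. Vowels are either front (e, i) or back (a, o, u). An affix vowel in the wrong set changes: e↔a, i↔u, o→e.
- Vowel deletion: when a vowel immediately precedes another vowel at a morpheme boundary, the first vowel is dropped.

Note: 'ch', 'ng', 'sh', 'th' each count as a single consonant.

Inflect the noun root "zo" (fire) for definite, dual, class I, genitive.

Attach definiteness definite -ath → zoath.
Attach case genitive -n → zoathn.
Attach noun class class I -e → zoathne.
Attach number dual -o → zoathneo.
Apply vowel harmony: zoathneo → zoathnao.
Apply vowel deletion: zoathnao → zathno.

zathno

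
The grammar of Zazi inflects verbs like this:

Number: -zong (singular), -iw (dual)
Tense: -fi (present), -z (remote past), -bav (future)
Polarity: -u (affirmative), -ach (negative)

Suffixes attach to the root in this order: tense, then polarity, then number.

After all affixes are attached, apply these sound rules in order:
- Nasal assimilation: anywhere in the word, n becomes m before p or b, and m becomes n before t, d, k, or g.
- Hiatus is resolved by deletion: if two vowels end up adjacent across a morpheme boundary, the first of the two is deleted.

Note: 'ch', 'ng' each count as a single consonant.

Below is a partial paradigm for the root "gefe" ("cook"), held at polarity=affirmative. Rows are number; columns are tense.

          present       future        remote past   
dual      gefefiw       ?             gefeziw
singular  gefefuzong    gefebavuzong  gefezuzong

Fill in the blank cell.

gefebaviw

Attach tense future -bav → gefebav.
Attach polarity affirmative -u → gefebavu.
Attach number dual -iw → gefebavuiw.
Nasal assimilation: no change.
Apply vowel deletion: gefebavuiw → gefebaviw.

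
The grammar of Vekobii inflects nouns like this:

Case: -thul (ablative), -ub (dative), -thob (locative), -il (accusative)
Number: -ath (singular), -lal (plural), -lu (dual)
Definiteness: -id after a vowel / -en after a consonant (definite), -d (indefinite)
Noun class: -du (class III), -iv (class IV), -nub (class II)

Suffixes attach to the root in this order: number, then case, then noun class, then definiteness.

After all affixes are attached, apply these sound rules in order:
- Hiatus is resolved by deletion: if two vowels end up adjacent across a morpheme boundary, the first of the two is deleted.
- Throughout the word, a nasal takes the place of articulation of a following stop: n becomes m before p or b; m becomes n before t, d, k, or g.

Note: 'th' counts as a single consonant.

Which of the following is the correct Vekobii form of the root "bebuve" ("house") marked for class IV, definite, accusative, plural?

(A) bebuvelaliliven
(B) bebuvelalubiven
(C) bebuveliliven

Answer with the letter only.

A

Attach number plural -lal → bebuvelal.
Attach case accusative -il → bebuvelalil.
Attach noun class class IV -iv → bebuvelaliliv.
Attach definiteness definite -en (after consonant 'v') → bebuvelaliliven.
Vowel deletion: no change.
Nasal assimilation: no change.
So the correct form is bebuvelaliliven, option (A).
(B) bebuvelalubiven is wrong: it uses dative instead of accusative for case.
(C) bebuveliliven is wrong: it uses dual instead of plural for number.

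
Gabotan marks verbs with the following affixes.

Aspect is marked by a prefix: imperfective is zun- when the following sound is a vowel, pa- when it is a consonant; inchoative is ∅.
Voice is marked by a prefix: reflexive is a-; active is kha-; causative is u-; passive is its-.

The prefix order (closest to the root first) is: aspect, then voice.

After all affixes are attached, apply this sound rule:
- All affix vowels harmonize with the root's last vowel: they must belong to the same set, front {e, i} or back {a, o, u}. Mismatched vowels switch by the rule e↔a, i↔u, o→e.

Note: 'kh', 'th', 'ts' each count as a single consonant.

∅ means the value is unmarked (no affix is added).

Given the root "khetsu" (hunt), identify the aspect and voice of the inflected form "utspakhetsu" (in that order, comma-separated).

imperfective, passive

Segment: its-pa-khetsu.
aspect: zun/pa- → imperfective.
voice: its- → passive.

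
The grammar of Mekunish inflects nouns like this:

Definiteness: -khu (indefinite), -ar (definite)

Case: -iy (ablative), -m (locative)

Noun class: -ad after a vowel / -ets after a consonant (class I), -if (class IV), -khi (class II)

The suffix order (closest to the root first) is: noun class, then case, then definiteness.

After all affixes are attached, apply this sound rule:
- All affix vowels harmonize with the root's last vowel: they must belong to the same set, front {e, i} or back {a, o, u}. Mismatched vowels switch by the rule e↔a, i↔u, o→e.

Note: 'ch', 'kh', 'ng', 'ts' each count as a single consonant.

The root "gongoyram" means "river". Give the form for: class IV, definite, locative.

Attach noun class class IV -if → gongoyramif.
Attach case locative -m → gongoyramifm.
Attach definiteness definite -ar → gongoyramifmar.
Apply vowel harmony: gongoyramifmar → gongoyramufmar.

gongoyramufmar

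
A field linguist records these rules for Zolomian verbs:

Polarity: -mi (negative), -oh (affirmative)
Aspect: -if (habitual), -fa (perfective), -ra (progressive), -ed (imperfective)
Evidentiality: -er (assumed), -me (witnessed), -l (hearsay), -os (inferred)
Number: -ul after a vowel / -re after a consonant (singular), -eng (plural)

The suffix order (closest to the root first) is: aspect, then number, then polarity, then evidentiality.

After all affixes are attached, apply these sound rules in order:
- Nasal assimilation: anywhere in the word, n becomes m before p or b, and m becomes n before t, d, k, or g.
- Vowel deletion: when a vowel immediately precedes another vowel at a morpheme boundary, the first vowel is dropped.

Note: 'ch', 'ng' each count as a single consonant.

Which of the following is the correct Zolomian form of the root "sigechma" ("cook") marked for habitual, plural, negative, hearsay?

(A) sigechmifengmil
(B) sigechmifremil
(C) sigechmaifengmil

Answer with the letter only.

A

Attach aspect habitual -if → sigechmaif.
Attach number plural -eng → sigechmaifeng.
Attach polarity negative -mi → sigechmaifengmi.
Attach evidentiality hearsay -l → sigechmaifengmil.
Nasal assimilation: no change.
Apply vowel deletion: sigechmaifengmil → sigechmifengmil.
So the correct form is sigechmifengmil, option (A).
(B) sigechmifremil is wrong: it uses singular instead of plural for number.
(C) sigechmaifengmil is wrong: it fails to apply the sound rule(s).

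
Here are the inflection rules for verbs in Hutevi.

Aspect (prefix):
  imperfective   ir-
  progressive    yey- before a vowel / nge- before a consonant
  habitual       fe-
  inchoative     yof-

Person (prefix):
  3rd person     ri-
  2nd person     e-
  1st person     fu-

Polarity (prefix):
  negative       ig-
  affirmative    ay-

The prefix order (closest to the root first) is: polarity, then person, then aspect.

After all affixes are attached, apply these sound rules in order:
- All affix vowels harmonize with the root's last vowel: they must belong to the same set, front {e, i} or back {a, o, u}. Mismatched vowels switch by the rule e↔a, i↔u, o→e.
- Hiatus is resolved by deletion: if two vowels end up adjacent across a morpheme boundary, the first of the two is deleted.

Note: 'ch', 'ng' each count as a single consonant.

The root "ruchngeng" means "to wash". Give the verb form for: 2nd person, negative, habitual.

Attach polarity negative ig- → igruchngeng.
Attach person 2nd person e- → eigruchngeng.
Attach aspect habitual fe- → feeigruchngeng.
Vowel harmony: no change.
Apply vowel deletion: feeigruchngeng → figruchngeng.

figruchngeng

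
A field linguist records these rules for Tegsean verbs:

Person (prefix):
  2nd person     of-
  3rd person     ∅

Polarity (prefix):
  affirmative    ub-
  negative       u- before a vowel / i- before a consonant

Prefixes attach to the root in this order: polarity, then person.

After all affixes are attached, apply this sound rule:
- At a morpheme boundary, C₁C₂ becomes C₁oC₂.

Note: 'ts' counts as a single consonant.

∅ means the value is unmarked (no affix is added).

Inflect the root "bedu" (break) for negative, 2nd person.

ofibedu

Attach polarity negative i- (before consonant 'b') → ibedu.
Attach person 2nd person of- → ofibedu.
Epenthesis: no change.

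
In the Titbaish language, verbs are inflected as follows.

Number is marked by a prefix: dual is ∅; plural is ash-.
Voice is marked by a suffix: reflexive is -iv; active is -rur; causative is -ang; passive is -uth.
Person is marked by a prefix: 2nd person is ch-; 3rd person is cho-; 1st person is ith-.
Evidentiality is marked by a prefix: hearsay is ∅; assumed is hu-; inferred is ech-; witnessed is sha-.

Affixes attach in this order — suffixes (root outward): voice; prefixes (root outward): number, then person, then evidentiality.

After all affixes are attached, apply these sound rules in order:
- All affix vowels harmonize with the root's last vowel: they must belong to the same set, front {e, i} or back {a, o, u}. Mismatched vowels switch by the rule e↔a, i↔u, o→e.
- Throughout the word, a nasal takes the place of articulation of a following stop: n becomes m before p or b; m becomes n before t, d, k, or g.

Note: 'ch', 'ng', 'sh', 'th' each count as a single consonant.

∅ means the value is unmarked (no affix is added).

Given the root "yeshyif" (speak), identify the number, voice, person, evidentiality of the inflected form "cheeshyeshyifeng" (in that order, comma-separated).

Segment: cho-ash-yeshyif-ang.
number: ash- → plural.
voice: -ang → causative.
person: cho- → 3rd person.
evidentiality: ∅ → hearsay.

plural, causative, 3rd person, hearsay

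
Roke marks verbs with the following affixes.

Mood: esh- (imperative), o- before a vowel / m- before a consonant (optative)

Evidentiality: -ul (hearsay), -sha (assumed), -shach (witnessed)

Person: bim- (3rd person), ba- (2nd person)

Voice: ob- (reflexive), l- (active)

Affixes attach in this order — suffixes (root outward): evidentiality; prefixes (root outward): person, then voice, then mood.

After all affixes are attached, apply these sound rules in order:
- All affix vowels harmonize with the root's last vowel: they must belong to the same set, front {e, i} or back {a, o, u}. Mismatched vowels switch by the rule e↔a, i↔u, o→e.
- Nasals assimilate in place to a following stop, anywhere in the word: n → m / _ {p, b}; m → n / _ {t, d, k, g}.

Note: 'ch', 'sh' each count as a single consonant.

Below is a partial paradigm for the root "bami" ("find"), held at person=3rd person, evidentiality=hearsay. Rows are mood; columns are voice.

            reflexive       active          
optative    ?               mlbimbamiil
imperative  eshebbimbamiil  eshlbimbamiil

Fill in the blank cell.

Attach person 3rd person bim- → bimbami.
Attach evidentiality hearsay -ul → bimbamiul.
Attach voice reflexive ob- → obbimbamiul.
Attach mood optative o- (before vowel 'o') → oobbimbamiul.
Apply vowel harmony: oobbimbamiul → eebbimbamiil.
Nasal assimilation: no change.

eebbimbamiil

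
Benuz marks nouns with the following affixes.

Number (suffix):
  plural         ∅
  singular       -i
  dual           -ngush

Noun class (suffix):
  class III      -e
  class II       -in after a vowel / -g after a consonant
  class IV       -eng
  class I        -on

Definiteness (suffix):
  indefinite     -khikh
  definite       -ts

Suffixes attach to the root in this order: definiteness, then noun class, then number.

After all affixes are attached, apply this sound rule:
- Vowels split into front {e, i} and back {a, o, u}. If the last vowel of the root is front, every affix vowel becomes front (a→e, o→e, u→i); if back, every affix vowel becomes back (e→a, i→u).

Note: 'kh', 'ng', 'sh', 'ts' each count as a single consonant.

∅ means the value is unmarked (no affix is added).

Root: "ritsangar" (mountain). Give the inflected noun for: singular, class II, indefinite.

Attach definiteness indefinite -khikh → ritsangarkhikh.
Attach noun class class II -g (after consonant 'kh') → ritsangarkhikhg.
Attach number singular -i → ritsangarkhikhgi.
Apply vowel harmony: ritsangarkhikhgi → ritsangarkhukhgu.

ritsangarkhukhgu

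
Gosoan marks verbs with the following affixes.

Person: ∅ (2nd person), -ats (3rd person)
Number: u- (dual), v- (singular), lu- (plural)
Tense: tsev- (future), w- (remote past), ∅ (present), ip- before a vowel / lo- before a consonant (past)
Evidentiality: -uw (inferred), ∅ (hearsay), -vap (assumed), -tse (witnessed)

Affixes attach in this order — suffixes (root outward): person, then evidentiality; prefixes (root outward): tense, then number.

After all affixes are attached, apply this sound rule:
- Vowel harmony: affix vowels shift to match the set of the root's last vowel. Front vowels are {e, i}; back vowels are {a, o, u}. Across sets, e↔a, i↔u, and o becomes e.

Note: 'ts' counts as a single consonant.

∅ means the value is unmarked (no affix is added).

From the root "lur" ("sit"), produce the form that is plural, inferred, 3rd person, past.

luloluratsuw

Attach tense past lo- (before consonant 'l') → lolur.
Attach number plural lu- → lulolur.
Attach person 3rd person -ats → lulolurats.
Attach evidentiality inferred -uw → luloluratsuw.
Vowel harmony: no change.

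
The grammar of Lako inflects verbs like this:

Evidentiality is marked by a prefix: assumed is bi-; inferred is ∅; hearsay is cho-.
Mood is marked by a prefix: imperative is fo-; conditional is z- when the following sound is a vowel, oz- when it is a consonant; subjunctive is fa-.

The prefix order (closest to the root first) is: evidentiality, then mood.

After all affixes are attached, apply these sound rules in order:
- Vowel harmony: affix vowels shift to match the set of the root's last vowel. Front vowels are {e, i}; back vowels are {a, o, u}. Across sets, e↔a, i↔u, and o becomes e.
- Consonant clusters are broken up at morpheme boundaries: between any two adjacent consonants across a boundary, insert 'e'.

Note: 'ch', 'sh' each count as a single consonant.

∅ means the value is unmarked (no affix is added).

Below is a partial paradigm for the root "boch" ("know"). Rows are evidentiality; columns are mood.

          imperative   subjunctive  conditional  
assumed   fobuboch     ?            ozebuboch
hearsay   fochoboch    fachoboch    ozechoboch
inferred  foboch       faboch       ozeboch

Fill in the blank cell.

Attach evidentiality assumed bi- → biboch.
Attach mood subjunctive fa- → fabiboch.
Apply vowel harmony: fabiboch → fabuboch.
Epenthesis: no change.

fabuboch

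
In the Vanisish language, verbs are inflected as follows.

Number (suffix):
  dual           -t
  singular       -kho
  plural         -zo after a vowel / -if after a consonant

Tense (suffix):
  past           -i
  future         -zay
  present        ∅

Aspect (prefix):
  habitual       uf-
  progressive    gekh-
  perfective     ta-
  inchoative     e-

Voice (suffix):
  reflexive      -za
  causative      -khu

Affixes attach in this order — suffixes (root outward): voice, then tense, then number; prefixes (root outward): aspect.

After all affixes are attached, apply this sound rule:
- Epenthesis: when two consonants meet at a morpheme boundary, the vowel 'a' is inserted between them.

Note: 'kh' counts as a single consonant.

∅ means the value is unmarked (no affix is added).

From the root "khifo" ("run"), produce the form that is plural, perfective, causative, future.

takhifokhuzayif

Attach voice causative -khu → khifokhu.
Attach aspect perfective ta- → takhifokhu.
Attach tense future -zay → takhifokhuzay.
Attach number plural -if (after consonant 'y') → takhifokhuzayif.
Epenthesis: no change.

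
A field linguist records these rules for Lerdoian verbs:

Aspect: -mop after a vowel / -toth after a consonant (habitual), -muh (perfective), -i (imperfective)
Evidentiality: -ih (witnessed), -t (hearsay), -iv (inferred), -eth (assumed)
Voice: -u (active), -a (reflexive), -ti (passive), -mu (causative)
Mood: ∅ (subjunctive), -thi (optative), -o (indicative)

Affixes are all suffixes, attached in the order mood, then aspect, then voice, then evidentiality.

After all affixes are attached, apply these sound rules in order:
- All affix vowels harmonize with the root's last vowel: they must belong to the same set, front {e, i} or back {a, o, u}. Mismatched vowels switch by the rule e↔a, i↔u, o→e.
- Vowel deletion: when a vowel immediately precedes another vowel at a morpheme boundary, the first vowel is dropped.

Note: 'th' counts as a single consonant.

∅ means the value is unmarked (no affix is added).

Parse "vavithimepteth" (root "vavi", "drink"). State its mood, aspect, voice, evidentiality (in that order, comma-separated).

Segment: vavi-thi-mop-ti-eth.
mood: -thi → optative.
aspect: -mop/toth → habitual.
voice: -ti → passive.
evidentiality: -eth → assumed.

optative, habitual, passive, assumed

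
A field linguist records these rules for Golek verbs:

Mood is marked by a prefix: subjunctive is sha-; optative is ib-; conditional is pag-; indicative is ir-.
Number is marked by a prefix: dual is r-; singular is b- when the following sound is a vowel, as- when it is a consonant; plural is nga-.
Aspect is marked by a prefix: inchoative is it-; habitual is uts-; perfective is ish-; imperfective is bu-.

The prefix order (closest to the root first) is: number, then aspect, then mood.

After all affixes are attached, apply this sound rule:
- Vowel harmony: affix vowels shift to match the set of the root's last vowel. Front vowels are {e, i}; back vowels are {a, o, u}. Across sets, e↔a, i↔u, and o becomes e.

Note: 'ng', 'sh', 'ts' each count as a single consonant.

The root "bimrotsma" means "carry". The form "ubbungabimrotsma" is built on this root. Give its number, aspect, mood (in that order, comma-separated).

Segment: ib-bu-nga-bimrotsma.
number: nga- → plural.
aspect: bu- → imperfective.
mood: ib- → optative.

plural, imperfective, optative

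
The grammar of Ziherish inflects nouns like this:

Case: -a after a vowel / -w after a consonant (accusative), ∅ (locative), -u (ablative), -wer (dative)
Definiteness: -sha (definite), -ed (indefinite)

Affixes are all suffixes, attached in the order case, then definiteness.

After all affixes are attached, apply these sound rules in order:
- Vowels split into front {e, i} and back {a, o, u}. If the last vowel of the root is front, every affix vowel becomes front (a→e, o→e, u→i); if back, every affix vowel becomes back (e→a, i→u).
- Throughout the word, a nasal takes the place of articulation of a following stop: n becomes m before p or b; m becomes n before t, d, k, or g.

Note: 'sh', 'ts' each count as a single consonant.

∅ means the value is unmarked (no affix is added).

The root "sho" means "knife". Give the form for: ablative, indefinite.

shouad

Attach case ablative -u → shou.
Attach definiteness indefinite -ed → shoued.
Apply vowel harmony: shoued → shouad.
Nasal assimilation: no change.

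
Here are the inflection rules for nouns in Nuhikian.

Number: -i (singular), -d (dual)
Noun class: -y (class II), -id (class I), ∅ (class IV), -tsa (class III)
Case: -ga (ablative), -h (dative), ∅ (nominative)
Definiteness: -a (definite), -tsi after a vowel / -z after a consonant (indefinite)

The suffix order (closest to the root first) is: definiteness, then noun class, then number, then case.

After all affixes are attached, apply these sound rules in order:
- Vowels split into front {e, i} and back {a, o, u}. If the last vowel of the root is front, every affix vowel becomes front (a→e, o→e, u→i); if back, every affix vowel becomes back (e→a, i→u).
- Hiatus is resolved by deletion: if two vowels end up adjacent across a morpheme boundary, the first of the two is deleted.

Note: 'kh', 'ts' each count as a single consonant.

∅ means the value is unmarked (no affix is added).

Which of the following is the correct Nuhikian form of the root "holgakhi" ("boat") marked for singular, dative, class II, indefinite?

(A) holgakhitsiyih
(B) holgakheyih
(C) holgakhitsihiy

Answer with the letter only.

A

Attach definiteness indefinite -tsi (after vowel 'i') → holgakhitsi.
Attach noun class class II -y → holgakhitsiy.
Attach number singular -i → holgakhitsiyi.
Attach case dative -h → holgakhitsiyih.
Vowel harmony: no change.
Vowel deletion: no change.
So the correct form is holgakhitsiyih, option (A).
(B) holgakheyih is wrong: it uses definite instead of indefinite for definiteness.
(C) holgakhitsihiy is wrong: it has the affixes in the wrong order.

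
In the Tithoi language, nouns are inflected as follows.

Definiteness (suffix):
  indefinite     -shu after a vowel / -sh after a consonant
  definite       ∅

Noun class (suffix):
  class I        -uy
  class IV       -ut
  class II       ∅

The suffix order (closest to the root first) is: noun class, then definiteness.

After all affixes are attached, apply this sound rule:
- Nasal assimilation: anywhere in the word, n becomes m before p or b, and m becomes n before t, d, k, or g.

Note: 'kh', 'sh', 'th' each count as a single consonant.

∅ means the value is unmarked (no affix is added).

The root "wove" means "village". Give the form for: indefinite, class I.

woveuysh

Attach noun class class I -uy → woveuy.
Attach definiteness indefinite -sh (after consonant 'y') → woveuysh.
Nasal assimilation: no change.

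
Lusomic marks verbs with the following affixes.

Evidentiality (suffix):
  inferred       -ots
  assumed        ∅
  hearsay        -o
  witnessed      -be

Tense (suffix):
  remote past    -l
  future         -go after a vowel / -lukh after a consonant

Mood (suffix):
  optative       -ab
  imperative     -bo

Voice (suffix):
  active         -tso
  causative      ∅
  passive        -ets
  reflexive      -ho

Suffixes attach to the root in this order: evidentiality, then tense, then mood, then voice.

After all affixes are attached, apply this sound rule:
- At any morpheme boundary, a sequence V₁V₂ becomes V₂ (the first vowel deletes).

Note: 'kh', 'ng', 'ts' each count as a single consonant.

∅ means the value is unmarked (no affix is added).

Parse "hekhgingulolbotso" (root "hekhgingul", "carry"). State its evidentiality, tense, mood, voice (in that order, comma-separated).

hearsay, remote past, imperative, active

Segment: hekhgingul-o-l-bo-tso.
evidentiality: -o → hearsay.
tense: -l → remote past.
mood: -bo → imperative.
voice: -tso → active.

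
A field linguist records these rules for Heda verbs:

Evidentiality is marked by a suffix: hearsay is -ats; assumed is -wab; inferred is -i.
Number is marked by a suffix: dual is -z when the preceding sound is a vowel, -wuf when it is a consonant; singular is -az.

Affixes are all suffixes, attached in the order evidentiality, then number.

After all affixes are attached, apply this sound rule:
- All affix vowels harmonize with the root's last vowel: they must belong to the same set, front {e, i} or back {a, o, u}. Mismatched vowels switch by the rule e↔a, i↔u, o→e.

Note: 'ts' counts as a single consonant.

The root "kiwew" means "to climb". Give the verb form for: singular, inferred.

Attach evidentiality inferred -i → kiwewi.
Attach number singular -az → kiwewiaz.
Apply vowel harmony: kiwewiaz → kiwewiez.

kiwewiez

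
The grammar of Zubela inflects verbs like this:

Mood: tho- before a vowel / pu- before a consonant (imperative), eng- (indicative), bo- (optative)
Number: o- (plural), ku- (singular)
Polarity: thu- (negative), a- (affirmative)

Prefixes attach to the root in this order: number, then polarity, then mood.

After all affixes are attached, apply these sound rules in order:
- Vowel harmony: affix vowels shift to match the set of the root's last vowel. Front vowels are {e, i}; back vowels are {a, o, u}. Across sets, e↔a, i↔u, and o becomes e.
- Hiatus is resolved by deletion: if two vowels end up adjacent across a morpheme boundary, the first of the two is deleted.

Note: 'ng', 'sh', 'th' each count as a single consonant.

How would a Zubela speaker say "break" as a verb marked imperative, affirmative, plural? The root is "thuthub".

Attach number plural o- → othuthub.
Attach polarity affirmative a- → aothuthub.
Attach mood imperative tho- (before vowel 'a') → thoaothuthub.
Vowel harmony: no change.
Apply vowel deletion: thoaothuthub → thothuthub.

thothuthub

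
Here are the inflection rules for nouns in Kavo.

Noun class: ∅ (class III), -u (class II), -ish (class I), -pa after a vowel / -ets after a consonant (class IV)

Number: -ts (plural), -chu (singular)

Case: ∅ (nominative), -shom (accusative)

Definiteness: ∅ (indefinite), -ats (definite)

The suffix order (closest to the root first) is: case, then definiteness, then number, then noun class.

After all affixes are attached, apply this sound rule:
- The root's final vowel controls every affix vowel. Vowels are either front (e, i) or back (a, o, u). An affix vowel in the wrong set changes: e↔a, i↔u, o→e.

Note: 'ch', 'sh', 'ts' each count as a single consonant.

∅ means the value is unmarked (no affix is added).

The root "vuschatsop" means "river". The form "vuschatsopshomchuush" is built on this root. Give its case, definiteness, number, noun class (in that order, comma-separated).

accusative, indefinite, singular, class I

Segment: vuschatsop-shom-chu-ish.
case: -shom → accusative.
definiteness: ∅ → indefinite.
number: -chu → singular.
noun class: -ish → class I.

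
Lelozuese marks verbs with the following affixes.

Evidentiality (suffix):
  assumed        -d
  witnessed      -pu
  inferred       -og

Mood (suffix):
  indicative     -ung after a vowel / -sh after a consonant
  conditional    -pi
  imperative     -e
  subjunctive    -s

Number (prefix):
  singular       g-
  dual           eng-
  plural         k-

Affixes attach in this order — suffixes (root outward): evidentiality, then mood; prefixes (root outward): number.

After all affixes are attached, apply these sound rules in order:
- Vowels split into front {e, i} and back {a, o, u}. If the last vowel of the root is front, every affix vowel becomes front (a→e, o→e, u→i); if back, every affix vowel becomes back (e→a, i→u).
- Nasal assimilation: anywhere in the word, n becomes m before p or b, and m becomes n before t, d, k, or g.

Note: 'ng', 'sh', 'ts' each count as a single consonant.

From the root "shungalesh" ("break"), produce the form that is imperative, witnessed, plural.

kshungaleshpie

Attach evidentiality witnessed -pu → shungaleshpu.
Attach number plural k- → kshungaleshpu.
Attach mood imperative -e → kshungaleshpue.
Apply vowel harmony: kshungaleshpue → kshungaleshpie.
Nasal assimilation: no change.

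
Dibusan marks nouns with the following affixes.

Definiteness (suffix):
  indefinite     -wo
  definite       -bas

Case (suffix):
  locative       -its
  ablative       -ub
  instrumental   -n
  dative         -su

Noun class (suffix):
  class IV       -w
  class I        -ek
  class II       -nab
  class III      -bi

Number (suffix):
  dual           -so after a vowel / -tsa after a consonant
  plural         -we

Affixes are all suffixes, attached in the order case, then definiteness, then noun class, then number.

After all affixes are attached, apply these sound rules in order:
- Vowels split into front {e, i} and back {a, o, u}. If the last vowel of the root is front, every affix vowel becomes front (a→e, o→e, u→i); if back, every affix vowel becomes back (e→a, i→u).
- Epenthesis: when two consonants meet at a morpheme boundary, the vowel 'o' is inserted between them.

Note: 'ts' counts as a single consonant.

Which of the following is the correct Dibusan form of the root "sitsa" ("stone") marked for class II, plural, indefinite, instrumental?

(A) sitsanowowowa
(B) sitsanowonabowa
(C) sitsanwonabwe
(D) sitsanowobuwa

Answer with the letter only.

Attach case instrumental -n → sitsan.
Attach definiteness indefinite -wo → sitsanwo.
Attach noun class class II -nab → sitsanwonab.
Attach number plural -we → sitsanwonabwe.
Apply vowel harmony: sitsanwonabwe → sitsanwonabwa.
Apply epenthesis: sitsanwonabwa → sitsanowonabowa.
So the correct form is sitsanowonabowa, option (B).
(A) sitsanowowowa is wrong: it uses class IV instead of class II for noun class.
(D) sitsanowobuwa is wrong: it uses class III instead of class II for noun class.
(C) sitsanwonabwe is wrong: it fails to apply the sound rule(s).

B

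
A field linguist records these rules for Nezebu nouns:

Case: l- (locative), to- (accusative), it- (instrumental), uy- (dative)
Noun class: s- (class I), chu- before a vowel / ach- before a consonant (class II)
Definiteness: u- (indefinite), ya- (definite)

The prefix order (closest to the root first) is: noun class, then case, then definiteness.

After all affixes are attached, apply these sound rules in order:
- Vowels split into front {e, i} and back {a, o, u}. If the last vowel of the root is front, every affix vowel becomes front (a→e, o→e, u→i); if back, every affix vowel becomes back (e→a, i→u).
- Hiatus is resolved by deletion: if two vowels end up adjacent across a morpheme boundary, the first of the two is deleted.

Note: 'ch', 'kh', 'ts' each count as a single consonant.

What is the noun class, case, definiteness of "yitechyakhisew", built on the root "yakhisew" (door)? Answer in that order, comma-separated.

class II, instrumental, definite

Segment: ya-it-ach-yakhisew.
noun class: chu/ach- → class II.
case: it- → instrumental.
definiteness: ya- → definite.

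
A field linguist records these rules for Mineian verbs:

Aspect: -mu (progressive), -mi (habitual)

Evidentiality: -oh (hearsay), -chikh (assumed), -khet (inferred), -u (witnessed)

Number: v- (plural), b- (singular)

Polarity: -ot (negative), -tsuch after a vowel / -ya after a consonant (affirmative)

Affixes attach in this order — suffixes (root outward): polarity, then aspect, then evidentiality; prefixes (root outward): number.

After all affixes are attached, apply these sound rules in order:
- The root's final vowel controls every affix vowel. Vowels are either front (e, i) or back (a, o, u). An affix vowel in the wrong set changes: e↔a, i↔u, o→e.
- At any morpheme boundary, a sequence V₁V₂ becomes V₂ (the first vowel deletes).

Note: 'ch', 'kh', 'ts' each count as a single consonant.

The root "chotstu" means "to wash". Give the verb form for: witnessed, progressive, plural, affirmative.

vchotstutsuchmu

Attach number plural v- → vchotstu.
Attach polarity affirmative -tsuch (after vowel 'u') → vchotstutsuch.
Attach aspect progressive -mu → vchotstutsuchmu.
Attach evidentiality witnessed -u → vchotstutsuchmuu.
Vowel harmony: no change.
Apply vowel deletion: vchotstutsuchmuu → vchotstutsuchmu.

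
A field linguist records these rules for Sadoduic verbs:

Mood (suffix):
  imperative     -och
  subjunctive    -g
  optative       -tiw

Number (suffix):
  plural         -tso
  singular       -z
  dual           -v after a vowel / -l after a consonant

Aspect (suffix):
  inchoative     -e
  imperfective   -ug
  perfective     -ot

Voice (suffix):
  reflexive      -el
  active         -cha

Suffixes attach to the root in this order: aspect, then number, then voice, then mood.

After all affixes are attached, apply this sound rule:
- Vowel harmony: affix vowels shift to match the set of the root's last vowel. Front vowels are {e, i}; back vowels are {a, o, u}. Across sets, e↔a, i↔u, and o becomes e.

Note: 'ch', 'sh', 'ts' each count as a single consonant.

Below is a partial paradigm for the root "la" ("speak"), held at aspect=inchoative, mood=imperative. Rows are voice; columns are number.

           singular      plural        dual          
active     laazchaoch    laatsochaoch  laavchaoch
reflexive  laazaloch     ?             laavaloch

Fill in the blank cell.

Attach aspect inchoative -e → lae.
Attach number plural -tso → laetso.
Attach voice reflexive -el → laetsoel.
Attach mood imperative -och → laetsoeloch.
Apply vowel harmony: laetsoeloch → laatsoaloch.

laatsoaloch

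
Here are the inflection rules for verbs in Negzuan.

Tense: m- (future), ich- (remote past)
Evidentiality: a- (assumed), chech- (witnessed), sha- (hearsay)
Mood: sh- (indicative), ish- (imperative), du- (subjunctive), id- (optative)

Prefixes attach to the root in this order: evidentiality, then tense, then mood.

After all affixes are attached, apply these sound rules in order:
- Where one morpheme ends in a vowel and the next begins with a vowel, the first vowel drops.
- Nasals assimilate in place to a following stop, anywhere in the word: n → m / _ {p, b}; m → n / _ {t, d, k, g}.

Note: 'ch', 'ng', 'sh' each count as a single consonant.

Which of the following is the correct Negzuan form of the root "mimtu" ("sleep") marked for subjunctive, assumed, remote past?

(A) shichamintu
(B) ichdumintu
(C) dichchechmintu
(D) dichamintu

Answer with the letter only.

Attach evidentiality assumed a- → amimtu.
Attach tense remote past ich- → ichamimtu.
Attach mood subjunctive du- → duichamimtu.
Apply vowel deletion: duichamimtu → dichamimtu.
Apply nasal assimilation: dichamimtu → dichamintu.
So the correct form is dichamintu, option (D).
(A) shichamintu is wrong: it uses indicative instead of subjunctive for mood.
(B) ichdumintu is wrong: it has the affixes in the wrong order.
(C) dichchechmintu is wrong: it uses witnessed instead of assumed for evidentiality.

D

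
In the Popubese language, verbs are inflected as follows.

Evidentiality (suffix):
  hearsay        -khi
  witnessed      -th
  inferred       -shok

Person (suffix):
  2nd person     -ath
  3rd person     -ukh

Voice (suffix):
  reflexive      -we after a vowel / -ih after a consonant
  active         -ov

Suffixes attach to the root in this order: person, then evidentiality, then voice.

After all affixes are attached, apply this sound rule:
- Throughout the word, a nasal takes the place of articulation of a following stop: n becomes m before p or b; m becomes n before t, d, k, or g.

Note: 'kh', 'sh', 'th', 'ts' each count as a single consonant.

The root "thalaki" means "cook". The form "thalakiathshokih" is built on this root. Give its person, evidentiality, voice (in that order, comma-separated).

Segment: thalaki-ath-shok-ih.
person: -ath → 2nd person.
evidentiality: -shok → inferred.
voice: -we/ih → reflexive.

2nd person, inferred, reflexive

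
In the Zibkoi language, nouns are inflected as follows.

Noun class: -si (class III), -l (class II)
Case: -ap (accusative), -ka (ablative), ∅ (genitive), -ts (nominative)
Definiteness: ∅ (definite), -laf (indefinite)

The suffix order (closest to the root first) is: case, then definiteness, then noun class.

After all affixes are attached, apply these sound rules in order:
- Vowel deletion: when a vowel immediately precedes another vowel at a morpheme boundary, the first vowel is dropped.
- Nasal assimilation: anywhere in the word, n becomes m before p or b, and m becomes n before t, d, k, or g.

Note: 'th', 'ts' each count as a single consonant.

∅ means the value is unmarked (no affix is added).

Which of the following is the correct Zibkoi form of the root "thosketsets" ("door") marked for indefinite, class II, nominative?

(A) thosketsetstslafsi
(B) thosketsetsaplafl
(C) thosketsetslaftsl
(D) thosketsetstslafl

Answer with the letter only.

Attach case nominative -ts → thosketsetsts.
Attach definiteness indefinite -laf → thosketsetstslaf.
Attach noun class class II -l → thosketsetstslafl.
Vowel deletion: no change.
Nasal assimilation: no change.
So the correct form is thosketsetstslafl, option (D).
(B) thosketsetsaplafl is wrong: it uses accusative instead of nominative for case.
(C) thosketsetslaftsl is wrong: it has the affixes in the wrong order.
(A) thosketsetstslafsi is wrong: it uses class III instead of class II for noun class.

D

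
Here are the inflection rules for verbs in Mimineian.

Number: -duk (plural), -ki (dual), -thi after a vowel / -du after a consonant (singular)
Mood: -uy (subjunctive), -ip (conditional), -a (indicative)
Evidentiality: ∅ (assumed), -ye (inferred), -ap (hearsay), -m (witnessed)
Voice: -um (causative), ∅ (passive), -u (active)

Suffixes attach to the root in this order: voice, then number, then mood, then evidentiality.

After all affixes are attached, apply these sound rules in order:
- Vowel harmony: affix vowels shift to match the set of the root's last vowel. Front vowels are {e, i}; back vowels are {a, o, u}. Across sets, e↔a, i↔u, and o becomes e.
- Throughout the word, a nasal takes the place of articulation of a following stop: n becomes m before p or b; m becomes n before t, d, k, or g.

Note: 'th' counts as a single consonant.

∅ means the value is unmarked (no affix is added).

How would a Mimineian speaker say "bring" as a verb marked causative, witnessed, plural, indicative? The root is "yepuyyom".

Attach voice causative -um → yepuyyomum.
Attach number plural -duk → yepuyyomumduk.
Attach mood indicative -a → yepuyyomumduka.
Attach evidentiality witnessed -m → yepuyyomumdukam.
Vowel harmony: no change.
Apply nasal assimilation: yepuyyomumdukam → yepuyyomundukam.

yepuyyomundukam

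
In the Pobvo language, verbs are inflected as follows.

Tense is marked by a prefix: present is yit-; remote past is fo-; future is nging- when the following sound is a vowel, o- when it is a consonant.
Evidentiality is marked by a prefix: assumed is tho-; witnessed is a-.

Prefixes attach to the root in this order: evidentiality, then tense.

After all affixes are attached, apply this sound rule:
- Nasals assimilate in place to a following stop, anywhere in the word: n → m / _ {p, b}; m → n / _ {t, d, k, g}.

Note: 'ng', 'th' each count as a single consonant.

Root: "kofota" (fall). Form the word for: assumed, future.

Attach evidentiality assumed tho- → thokofota.
Attach tense future o- (before consonant 'th') → othokofota.
Nasal assimilation: no change.

othokofota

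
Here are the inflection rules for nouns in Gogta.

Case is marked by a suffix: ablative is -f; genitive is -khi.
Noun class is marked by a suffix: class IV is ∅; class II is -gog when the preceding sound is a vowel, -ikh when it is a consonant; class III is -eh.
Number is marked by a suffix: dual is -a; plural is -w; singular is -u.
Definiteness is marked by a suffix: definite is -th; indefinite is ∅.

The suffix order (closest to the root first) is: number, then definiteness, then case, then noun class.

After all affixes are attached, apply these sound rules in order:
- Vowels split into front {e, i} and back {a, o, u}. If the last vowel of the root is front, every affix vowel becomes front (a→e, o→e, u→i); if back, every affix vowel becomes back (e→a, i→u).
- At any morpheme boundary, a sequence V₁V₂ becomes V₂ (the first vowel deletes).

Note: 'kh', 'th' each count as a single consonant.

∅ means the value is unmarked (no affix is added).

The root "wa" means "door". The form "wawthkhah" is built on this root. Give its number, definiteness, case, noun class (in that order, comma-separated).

Segment: wa-w-th-khi-eh.
number: -w → plural.
definiteness: -th → definite.
case: -khi → genitive.
noun class: -eh → class III.

plural, definite, genitive, class III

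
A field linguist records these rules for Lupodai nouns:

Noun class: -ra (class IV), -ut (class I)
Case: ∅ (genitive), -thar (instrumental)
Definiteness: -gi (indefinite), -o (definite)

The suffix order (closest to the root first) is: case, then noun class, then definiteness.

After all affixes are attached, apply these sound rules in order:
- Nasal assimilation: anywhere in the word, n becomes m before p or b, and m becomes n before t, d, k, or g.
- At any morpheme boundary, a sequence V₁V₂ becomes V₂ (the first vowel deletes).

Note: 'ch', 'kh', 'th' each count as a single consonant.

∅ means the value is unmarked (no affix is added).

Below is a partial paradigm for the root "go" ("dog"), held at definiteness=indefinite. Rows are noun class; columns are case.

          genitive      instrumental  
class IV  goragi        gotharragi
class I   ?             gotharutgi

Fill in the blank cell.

case = genitive: zero marking, form stays go.
Attach noun class class I -ut → gout.
Attach definiteness indefinite -gi → goutgi.
Nasal assimilation: no change.
Apply vowel deletion: goutgi → gutgi.

gutgi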